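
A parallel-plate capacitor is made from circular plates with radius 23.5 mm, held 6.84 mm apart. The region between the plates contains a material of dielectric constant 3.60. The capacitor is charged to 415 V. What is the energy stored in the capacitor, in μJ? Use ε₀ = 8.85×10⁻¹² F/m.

0.696 μJ

A = π(23.5 mm)² = 1.73×10⁻³ m².
C = κε₀A/d = 3.60 × 8.85×10⁻¹² × 1.73×10⁻³ / 6.84×10⁻³ = 8.08×10⁻¹² F.
U = ½CV² = ½ × 8.08×10⁻¹² × (415)² = 6.96×10⁻⁷ J.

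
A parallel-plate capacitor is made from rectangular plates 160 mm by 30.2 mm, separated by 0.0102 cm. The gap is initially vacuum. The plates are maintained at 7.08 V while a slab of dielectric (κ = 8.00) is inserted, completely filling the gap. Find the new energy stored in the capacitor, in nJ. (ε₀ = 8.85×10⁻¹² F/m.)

A = 160 × 30.2 mm² = 4.83×10⁻³ m².
Initially C₁ = ε₀A/d = 8.85×10⁻¹² × 4.83×10⁻³ / 1.02×10⁻⁴ = 4.19×10⁻¹⁰ F.
U₁ = 1.05×10⁻⁸ J.
Battery connected ⇒ V is held fixed. C₂ = 8.00 C₁ and U = ½CV², so U₂/U₁ = C₂/C₁ = 8.00.
U₂ = 8.00 × 1.05×10⁻⁸ = 8.41×10⁻⁸ J.

84.1 nJ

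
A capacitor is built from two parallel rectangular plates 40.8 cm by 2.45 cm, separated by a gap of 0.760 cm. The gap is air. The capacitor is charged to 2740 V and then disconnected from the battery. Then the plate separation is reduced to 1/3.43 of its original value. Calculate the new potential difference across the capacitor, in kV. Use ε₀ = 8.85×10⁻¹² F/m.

V ≈ 0.799 kV

A = 40.8 × 2.45 cm² = 10.00×10⁻³ m².
Initially C₁ = ε₀A/d = 8.85×10⁻¹² × 10.00×10⁻³ / 7.60×10⁻³ = 1.16×10⁻¹¹ F.
V₁ = 2.74×10³ V.
Isolated ⇒ Q is held fixed. C₂ = 3.43 C₁ and V = Q/C, so V₂/V₁ = C₁/C₂ = 0.292.
V₂ = 0.292 × 2.74×10³ = 7.99×10² V.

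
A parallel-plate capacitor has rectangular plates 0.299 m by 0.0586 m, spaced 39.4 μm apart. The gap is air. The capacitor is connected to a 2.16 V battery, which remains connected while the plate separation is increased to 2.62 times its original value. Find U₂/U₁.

0.382

Battery connected ⇒ V is held fixed.
C₂ = 0.382 C₁ and U = ½CV², so U₂/U₁ = C₂/C₁ = 0.382.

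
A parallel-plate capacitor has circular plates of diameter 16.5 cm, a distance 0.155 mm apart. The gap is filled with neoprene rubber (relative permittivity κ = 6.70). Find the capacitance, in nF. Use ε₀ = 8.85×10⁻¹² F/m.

C ≈ 8.18 nF

A = π(16.5/2 cm)² = 2.14×10⁻² m².
C = κε₀A/d = 6.70 × 8.85×10⁻¹² × 2.14×10⁻² / 1.55×10⁻⁴ = 8.18×10⁻⁹ F.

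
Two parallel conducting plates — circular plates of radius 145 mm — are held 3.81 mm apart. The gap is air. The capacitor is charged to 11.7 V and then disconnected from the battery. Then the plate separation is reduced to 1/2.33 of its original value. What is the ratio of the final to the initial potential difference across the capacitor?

Isolated ⇒ Q is held fixed.
C₂ = 2.33 C₁ and V = Q/C, so V₂/V₁ = C₁/C₂ = 0.429.

0.429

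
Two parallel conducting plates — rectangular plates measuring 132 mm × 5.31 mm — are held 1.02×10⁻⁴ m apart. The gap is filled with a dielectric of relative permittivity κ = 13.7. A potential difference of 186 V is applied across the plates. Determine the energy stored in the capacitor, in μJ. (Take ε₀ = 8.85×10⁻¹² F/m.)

U ≈ 14.4 μJ

A = 132 × 5.31 mm² = 7.01×10⁻⁴ m².
C = κε₀A/d = 13.7 × 8.85×10⁻¹² × 7.01×10⁻⁴ / 1.02×10⁻⁴ = 8.33×10⁻¹⁰ F.
U = ½CV² = ½ × 8.33×10⁻¹⁰ × (186)² = 1.44×10⁻⁵ J.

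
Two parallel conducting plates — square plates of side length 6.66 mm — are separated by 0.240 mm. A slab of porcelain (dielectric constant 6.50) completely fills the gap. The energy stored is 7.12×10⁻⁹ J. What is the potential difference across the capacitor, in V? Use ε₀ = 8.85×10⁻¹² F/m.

A = (6.66 mm)² = 4.44×10⁻⁵ m².
C = κε₀A/d = 6.50 × 8.85×10⁻¹² × 4.44×10⁻⁵ / 2.40×10⁻⁴ = 1.06×10⁻¹¹ F.
V = √(2U/C) = √(2 × 7.12×10⁻⁹ / 1.06×10⁻¹¹) = 36.6 V.

36.6 V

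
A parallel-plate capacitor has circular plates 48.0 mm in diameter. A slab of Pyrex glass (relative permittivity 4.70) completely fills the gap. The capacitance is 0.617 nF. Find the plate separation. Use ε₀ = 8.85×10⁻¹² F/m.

A = π(48.0/2 mm)² = 1.81×10⁻³ m².
d = κε₀A/C = 4.70 × 8.85×10⁻¹² × 1.81×10⁻³ / 6.17×10⁻¹⁰ = 1.22×10⁻⁴ m.

d ≈ 122 μm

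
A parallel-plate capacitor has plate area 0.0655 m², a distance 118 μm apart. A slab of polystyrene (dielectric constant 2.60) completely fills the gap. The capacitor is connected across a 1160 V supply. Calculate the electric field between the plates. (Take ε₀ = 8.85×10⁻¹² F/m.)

E = V/d = 1160 / 1.18×10⁻⁴ = 9.83×10⁶ V/m.

9.83 MV/m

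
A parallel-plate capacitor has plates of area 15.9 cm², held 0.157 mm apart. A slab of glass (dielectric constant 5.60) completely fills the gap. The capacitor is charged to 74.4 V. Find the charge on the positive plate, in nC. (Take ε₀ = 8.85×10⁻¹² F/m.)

A = 15.9 cm² = 1.59×10⁻³ m².
C = κε₀A/d = 5.60 × 8.85×10⁻¹² × 1.59×10⁻³ / 1.57×10⁻⁴ = 5.02×10⁻¹⁰ F.
Q = CV = 5.02×10⁻¹⁰ × 74.4 = 3.73×10⁻⁸ C.

Q ≈ 37.3 nC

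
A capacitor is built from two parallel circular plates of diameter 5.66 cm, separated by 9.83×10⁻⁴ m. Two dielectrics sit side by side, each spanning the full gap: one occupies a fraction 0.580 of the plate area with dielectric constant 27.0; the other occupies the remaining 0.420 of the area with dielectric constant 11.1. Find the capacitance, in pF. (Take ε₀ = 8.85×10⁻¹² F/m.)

A = π(5.66/2 cm)² = 2.52×10⁻³ m².
Side-by-side slabs ⇒ two capacitors in parallel, each spanning the full gap.
C₁ = κ₁ε₀A₁/d = 27.0 × 8.85×10⁻¹² × 1.46×10⁻³ / 9.83×10⁻⁴ = 3.55×10⁻¹⁰ F.
C₂ = κ₂ε₀A₂/d = 11.1 × 8.85×10⁻¹² × 1.06×10⁻³ / 9.83×10⁻⁴ = 1.06×10⁻¹⁰ F.
C = C₁ + C₂ = 4.60×10⁻¹⁰ F.

C ≈ 460 pF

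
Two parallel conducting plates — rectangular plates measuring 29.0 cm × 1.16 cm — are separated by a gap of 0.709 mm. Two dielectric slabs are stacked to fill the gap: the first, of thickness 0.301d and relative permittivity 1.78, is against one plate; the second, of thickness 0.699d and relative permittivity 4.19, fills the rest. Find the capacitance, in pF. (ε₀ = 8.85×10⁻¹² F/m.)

125 pF

A = 29.0 × 1.16 cm² = 3.36×10⁻³ m².
Stacked slabs ⇒ two capacitors in series, each with the full plate area.
C₁ = κ₁ε₀A/d₁ = 1.78 × 8.85×10⁻¹² × 3.36×10⁻³ / 2.13×10⁻⁴ = 2.48×10⁻¹⁰ F.
C₂ = κ₂ε₀A/d₂ = 4.19 × 8.85×10⁻¹² × 3.36×10⁻³ / 4.96×10⁻⁴ = 2.52×10⁻¹⁰ F.
C = (1/C₁ + 1/C₂)⁻¹ = 1.25×10⁻¹⁰ F.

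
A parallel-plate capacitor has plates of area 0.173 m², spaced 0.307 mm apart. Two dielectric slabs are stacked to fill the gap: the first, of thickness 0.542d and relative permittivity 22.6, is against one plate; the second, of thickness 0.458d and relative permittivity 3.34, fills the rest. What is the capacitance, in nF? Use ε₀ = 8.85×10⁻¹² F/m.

Stacked slabs ⇒ two capacitors in series, each with the full plate area.
C₁ = κ₁ε₀A/d₁ = 22.6 × 8.85×10⁻¹² × 0.173 / 1.66×10⁻⁴ = 2.08×10⁻⁷ F.
C₂ = κ₂ε₀A/d₂ = 3.34 × 8.85×10⁻¹² × 0.173 / 1.41×10⁻⁴ = 3.64×10⁻⁸ F.
C = (1/C₁ + 1/C₂)⁻¹ = 3.10×10⁻⁸ F.

31.0 nF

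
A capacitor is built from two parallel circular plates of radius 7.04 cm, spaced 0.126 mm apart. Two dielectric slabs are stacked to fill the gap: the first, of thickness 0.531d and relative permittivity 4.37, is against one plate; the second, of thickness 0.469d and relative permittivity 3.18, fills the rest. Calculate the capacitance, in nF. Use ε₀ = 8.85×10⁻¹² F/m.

C ≈ 4.07 nF

A = π(7.04 cm)² = 1.56×10⁻² m².
Stacked slabs ⇒ two capacitors in series, each with the full plate area.
C₁ = κ₁ε₀A/d₁ = 4.37 × 8.85×10⁻¹² × 1.56×10⁻² / 6.69×10⁻⁵ = 9.00×10⁻⁹ F.
C₂ = κ₂ε₀A/d₂ = 3.18 × 8.85×10⁻¹² × 1.56×10⁻² / 5.91×10⁻⁵ = 7.42×10⁻⁹ F.
C = (1/C₁ + 1/C₂)⁻¹ = 4.07×10⁻⁹ F.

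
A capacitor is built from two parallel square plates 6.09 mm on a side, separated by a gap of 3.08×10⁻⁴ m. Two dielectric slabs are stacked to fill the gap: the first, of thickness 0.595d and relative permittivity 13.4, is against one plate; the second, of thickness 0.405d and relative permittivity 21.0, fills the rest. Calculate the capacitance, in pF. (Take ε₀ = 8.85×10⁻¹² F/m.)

A = (6.09 mm)² = 3.71×10⁻⁵ m².
Stacked slabs ⇒ two capacitors in series, each with the full plate area.
C₁ = κ₁ε₀A/d₁ = 13.4 × 8.85×10⁻¹² × 3.71×10⁻⁵ / 1.83×10⁻⁴ = 2.40×10⁻¹¹ F.
C₂ = κ₂ε₀A/d₂ = 21.0 × 8.85×10⁻¹² × 3.71×10⁻⁵ / 1.25×10⁻⁴ = 5.53×10⁻¹¹ F.
C = (1/C₁ + 1/C₂)⁻¹ = 1.67×10⁻¹¹ F.

C ≈ 16.7 pF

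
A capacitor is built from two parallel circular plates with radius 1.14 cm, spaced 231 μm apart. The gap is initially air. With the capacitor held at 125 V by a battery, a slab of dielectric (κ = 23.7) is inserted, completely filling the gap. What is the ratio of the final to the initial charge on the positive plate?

Q₂/Q₁ ≈ 23.7

Battery connected ⇒ V is held fixed.
C₂ = 23.7 C₁ and Q = CV, so Q₂/Q₁ = C₂/C₁ = 23.7.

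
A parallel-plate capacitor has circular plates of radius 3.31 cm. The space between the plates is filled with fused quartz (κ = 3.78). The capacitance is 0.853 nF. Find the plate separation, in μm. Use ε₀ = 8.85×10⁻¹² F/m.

d ≈ 135 μm

A = π(3.31 cm)² = 3.44×10⁻³ m².
d = κε₀A/C = 3.78 × 8.85×10⁻¹² × 3.44×10⁻³ / 8.53×10⁻¹⁰ = 1.35×10⁻⁴ m.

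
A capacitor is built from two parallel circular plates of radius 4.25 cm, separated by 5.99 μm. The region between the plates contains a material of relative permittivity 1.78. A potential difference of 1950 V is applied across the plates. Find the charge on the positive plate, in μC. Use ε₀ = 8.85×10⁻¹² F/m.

Q ≈ 29.1 μC

A = π(4.25 cm)² = 5.67×10⁻³ m².
C = κε₀A/d = 1.78 × 8.85×10⁻¹² × 5.67×10⁻³ / 5.99×10⁻⁶ = 1.49×10⁻⁸ F.
Q = CV = 1.49×10⁻⁸ × 1950 = 2.91×10⁻⁵ C.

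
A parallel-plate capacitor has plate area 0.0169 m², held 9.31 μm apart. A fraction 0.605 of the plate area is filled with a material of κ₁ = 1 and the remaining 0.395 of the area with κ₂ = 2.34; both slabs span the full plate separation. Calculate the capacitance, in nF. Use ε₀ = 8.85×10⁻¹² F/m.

C ≈ 24.6 nF

Side-by-side slabs ⇒ two capacitors in parallel, each spanning the full gap.
C₁ = κ₁ε₀A₁/d = 1.00 × 8.85×10⁻¹² × 1.02×10⁻² / 9.31×10⁻⁶ = 9.72×10⁻⁹ F.
C₂ = κ₂ε₀A₂/d = 2.34 × 8.85×10⁻¹² × 6.68×10⁻³ / 9.31×10⁻⁶ = 1.48×10⁻⁸ F.
C = C₁ + C₂ = 2.46×10⁻⁸ F.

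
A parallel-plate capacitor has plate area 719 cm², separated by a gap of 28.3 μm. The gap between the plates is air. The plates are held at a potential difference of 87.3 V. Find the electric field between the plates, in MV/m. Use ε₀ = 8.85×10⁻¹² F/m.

3.08 MV/m

E = V/d = 87.3 / 2.83×10⁻⁵ = 3.08×10⁶ V/m.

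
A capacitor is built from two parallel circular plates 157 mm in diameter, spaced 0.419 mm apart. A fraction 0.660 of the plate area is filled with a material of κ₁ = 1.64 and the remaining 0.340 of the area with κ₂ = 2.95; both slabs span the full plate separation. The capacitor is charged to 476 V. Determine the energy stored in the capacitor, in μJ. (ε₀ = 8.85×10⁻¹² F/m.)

96.6 μJ

A = π(157/2 mm)² = 1.94×10⁻² m².
Side-by-side slabs ⇒ two capacitors in parallel, each spanning the full gap.
C₁ = κ₁ε₀A₁/d = 1.64 × 8.85×10⁻¹² × 1.28×10⁻² / 4.19×10⁻⁴ = 4.43×10⁻¹⁰ F.
C₂ = κ₂ε₀A₂/d = 2.95 × 8.85×10⁻¹² × 6.58×10⁻³ / 4.19×10⁻⁴ = 4.10×10⁻¹⁰ F.
C = C₁ + C₂ = 8.53×10⁻¹⁰ F.
U = ½CV² = ½ × 8.53×10⁻¹⁰ × (476)² = 9.66×10⁻⁵ J.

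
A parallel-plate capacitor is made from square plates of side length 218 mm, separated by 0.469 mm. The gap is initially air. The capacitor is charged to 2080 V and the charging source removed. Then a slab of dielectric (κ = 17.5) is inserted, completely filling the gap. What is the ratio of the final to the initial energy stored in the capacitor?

Isolated ⇒ Q is held fixed.
C₂ = 17.5 C₁ and U = Q²/(2C), so U₂/U₁ = C₁/C₂ = 0.0571.

U₂/U₁ ≈ 0.0571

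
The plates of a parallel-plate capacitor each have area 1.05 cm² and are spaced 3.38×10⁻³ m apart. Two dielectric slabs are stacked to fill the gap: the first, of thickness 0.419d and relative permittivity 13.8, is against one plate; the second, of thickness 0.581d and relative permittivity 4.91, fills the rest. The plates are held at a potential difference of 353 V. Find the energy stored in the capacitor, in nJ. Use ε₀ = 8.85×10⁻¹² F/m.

A = 1.05 cm² = 1.05×10⁻⁴ m².
Stacked slabs ⇒ two capacitors in series, each with the full plate area.
C₁ = κ₁ε₀A/d₁ = 13.8 × 8.85×10⁻¹² × 1.05×10⁻⁴ / 1.42×10⁻³ = 9.05×10⁻¹² F.
C₂ = κ₂ε₀A/d₂ = 4.91 × 8.85×10⁻¹² × 1.05×10⁻⁴ / 1.96×10⁻³ = 2.32×10⁻¹² F.
C = (1/C₁ + 1/C₂)⁻¹ = 1.85×10⁻¹² F.
U = ½CV² = ½ × 1.85×10⁻¹² × (353)² = 1.15×10⁻⁷ J.

U ≈ 115 nJ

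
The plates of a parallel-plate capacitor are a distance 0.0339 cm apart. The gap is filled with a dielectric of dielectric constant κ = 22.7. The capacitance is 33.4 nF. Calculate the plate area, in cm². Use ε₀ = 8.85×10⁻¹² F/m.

A ≈ 564 cm²

A = Cd/(κε₀) = 3.34×10⁻⁸ × 3.39×10⁻⁴ / (22.7 × 8.85×10⁻¹²) = 5.64×10⁻² m².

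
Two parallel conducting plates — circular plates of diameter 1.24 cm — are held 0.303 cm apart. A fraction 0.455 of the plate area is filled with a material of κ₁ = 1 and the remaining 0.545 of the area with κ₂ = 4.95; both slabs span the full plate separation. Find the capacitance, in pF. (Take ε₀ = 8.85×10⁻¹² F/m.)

A = π(1.24/2 cm)² = 1.21×10⁻⁴ m².
Side-by-side slabs ⇒ two capacitors in parallel, each spanning the full gap.
C₁ = κ₁ε₀A₁/d = 1.00 × 8.85×10⁻¹² × 5.49×10⁻⁵ / 3.03×10⁻³ = 1.60×10⁻¹³ F.
C₂ = κ₂ε₀A₂/d = 4.95 × 8.85×10⁻¹² × 6.58×10⁻⁵ / 3.03×10⁻³ = 9.52×10⁻¹³ F.
C = C₁ + C₂ = 1.11×10⁻¹² F.

C ≈ 1.11 pF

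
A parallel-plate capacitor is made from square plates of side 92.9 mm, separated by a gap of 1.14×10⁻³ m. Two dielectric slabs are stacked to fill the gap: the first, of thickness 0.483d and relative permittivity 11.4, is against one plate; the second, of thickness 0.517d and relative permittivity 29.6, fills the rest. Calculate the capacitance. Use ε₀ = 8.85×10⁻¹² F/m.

A = (92.9 mm)² = 8.63×10⁻³ m².
Stacked slabs ⇒ two capacitors in series, each with the full plate area.
C₁ = κ₁ε₀A/d₁ = 11.4 × 8.85×10⁻¹² × 8.63×10⁻³ / 5.51×10⁻⁴ = 1.58×10⁻⁹ F.
C₂ = κ₂ε₀A/d₂ = 29.6 × 8.85×10⁻¹² × 8.63×10⁻³ / 5.89×10⁻⁴ = 3.84×10⁻⁹ F.
C = (1/C₁ + 1/C₂)⁻¹ = 1.12×10⁻⁹ F.

1.12 nF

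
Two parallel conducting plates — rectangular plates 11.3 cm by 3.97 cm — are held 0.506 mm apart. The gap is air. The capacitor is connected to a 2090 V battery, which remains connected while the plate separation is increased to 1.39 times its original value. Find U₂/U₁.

0.719

Battery connected ⇒ V is held fixed.
C₂ = 0.719 C₁ and U = ½CV², so U₂/U₁ = C₂/C₁ = 0.719.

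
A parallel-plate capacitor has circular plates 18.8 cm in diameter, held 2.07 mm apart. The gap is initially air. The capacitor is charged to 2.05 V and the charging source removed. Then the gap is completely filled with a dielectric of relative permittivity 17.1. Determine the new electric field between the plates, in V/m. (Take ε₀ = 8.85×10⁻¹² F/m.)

A = π(18.8/2 cm)² = 2.78×10⁻² m².
Initially C₁ = ε₀A/d = 8.85×10⁻¹² × 2.78×10⁻² / 2.07×10⁻³ = 1.19×10⁻¹⁰ F.
E₁ = 9.90×10² V/m.
Isolated ⇒ Q is held fixed. V₂ = Q/C₂ = V₁/17.1; E = V/d, so E₂/E₁ = (V₂/V₁)(d₁/d₂) = 0.0585.
E₂ = 0.0585 × 9.90×10² = 57.9 V/m.

57.9 V/m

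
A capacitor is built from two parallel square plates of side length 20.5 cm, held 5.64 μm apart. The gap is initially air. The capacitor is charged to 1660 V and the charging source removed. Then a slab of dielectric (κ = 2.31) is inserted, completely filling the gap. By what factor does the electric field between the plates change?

Isolated ⇒ Q is held fixed.
V₂ = Q/C₂ = V₁/2.31; E = V/d, so E₂/E₁ = (V₂/V₁)(d₁/d₂) = 0.433.

0.433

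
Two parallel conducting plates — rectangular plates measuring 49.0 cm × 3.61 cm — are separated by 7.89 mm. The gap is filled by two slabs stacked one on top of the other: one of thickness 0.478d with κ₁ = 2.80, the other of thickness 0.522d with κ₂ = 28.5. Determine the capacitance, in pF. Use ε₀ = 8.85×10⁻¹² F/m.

A = 49.0 × 3.61 cm² = 1.77×10⁻² m².
Stacked slabs ⇒ two capacitors in series, each with the full plate area.
C₁ = κ₁ε₀A/d₁ = 2.80 × 8.85×10⁻¹² × 1.77×10⁻² / 3.77×10⁻³ = 1.16×10⁻¹⁰ F.
C₂ = κ₂ε₀A/d₂ = 28.5 × 8.85×10⁻¹² × 1.77×10⁻² / 4.12×10⁻³ = 1.08×10⁻⁹ F.
C = (1/C₁ + 1/C₂)⁻¹ = 1.05×10⁻¹⁰ F.

105 pF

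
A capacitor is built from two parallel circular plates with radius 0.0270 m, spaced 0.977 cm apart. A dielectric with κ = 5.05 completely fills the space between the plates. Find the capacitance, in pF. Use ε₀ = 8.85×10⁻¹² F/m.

C ≈ 10.5 pF

A = π(0.0270 m)² = 2.29×10⁻³ m².
C = κε₀A/d = 5.05 × 8.85×10⁻¹² × 2.29×10⁻³ / 9.77×10⁻³ = 1.05×10⁻¹¹ F.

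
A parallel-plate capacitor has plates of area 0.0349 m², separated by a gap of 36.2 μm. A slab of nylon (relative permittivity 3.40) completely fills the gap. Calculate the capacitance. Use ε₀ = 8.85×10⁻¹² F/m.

C ≈ 29.0 nF

C = κε₀A/d = 3.40 × 8.85×10⁻¹² × 3.49×10⁻² / 3.62×10⁻⁵ = 2.90×10⁻⁸ F.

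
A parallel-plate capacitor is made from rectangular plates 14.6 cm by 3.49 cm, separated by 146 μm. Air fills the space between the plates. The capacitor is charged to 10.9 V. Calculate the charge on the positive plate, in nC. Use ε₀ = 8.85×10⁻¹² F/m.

A = 14.6 × 3.49 cm² = 5.10×10⁻³ m².
C = ε₀A/d = 8.85×10⁻¹² × 5.10×10⁻³ / 1.46×10⁻⁴ = 3.09×10⁻¹⁰ F.
Q = CV = 3.09×10⁻¹⁰ × 10.9 = 3.37×10⁻⁹ C.

Q ≈ 3.37 nC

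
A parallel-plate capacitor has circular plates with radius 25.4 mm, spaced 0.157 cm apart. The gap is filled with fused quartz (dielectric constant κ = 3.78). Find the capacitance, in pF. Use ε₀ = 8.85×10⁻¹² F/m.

A = π(25.4 mm)² = 2.03×10⁻³ m².
C = κε₀A/d = 3.78 × 8.85×10⁻¹² × 2.03×10⁻³ / 1.57×10⁻³ = 4.32×10⁻¹¹ F.

43.2 pF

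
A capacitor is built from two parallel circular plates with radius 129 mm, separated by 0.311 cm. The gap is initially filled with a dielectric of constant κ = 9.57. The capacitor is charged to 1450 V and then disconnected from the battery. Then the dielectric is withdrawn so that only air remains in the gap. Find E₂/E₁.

E₂/E₁ ≈ 9.57

Isolated ⇒ Q is held fixed.
V₂ = Q/C₂ = V₁/0.104; E = V/d, so E₂/E₁ = (V₂/V₁)(d₁/d₂) = 9.57.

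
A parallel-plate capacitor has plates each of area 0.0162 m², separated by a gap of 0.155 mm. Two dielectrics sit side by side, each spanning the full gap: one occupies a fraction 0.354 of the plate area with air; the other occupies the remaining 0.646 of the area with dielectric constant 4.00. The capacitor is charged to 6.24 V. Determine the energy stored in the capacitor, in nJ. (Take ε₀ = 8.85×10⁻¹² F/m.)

52.9 nJ

Side-by-side slabs ⇒ two capacitors in parallel, each spanning the full gap.
C₁ = κ₁ε₀A₁/d = 1.00 × 8.85×10⁻¹² × 5.73×10⁻³ / 1.55×10⁻⁴ = 3.27×10⁻¹⁰ F.
C₂ = κ₂ε₀A₂/d = 4.00 × 8.85×10⁻¹² × 1.05×10⁻² / 1.55×10⁻⁴ = 2.39×10⁻⁹ F.
C = C₁ + C₂ = 2.72×10⁻⁹ F.
U = ½CV² = ½ × 2.72×10⁻⁹ × (6.24)² = 5.29×10⁻⁸ J.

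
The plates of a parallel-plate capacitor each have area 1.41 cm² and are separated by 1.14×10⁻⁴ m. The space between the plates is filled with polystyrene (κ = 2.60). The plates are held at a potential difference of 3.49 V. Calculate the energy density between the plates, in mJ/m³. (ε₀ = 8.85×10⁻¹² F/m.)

E = V/d = 3.49 / 1.14×10⁻⁴ = 3.06×10⁴ V/m.
u = ½κε₀E² = ½ × 2.60 × 8.85×10⁻¹² × (3.06×10⁴)² = 1.08×10⁻² J/m³.

u ≈ 10.8 mJ/m³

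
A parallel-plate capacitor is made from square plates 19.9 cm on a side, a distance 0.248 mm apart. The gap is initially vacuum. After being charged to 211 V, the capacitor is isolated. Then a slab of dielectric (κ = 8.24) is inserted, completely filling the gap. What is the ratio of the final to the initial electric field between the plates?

Isolated ⇒ Q is held fixed.
V₂ = Q/C₂ = V₁/8.24; E = V/d, so E₂/E₁ = (V₂/V₁)(d₁/d₂) = 0.121.

E₂/E₁ ≈ 0.121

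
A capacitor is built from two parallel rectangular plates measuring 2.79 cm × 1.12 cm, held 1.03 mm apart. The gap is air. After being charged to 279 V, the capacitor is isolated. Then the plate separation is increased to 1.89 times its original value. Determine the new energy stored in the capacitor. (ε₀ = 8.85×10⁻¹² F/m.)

U ≈ 198 nJ

A = 2.79 × 1.12 cm² = 3.12×10⁻⁴ m².
Initially C₁ = ε₀A/d = 8.85×10⁻¹² × 3.12×10⁻⁴ / 1.03×10⁻³ = 2.68×10⁻¹² F.
U₁ = 1.04×10⁻⁷ J.
Isolated ⇒ Q is held fixed. C₂ = 0.529 C₁ and U = Q²/(2C), so U₂/U₁ = C₁/C₂ = 1.89.
U₂ = 1.89 × 1.04×10⁻⁷ = 1.98×10⁻⁷ J.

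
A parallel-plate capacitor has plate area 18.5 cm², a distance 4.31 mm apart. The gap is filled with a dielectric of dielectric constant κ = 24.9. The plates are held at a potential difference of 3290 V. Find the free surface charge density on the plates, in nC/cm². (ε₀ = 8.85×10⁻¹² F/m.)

A = 18.5 cm² = 1.85×10⁻³ m².
C = κε₀A/d = 24.9 × 8.85×10⁻¹² × 1.85×10⁻³ / 4.31×10⁻³ = 9.46×10⁻¹¹ F.
σ = Q/A = CV/A = 9.46×10⁻¹¹ × 3290 / 1.85×10⁻³ = 1.68×10⁻⁴ C/m².

σ ≈ 16.8 nC/cm²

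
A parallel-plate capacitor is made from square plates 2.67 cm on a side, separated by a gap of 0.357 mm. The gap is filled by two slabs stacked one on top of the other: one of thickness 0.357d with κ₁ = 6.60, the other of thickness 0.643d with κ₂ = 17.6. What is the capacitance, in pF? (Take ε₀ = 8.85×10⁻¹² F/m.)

A = (2.67 cm)² = 7.13×10⁻⁴ m².
Stacked slabs ⇒ two capacitors in series, each with the full plate area.
C₁ = κ₁ε₀A/d₁ = 6.60 × 8.85×10⁻¹² × 7.13×10⁻⁴ / 1.27×10⁻⁴ = 3.27×10⁻¹⁰ F.
C₂ = κ₂ε₀A/d₂ = 17.6 × 8.85×10⁻¹² × 7.13×10⁻⁴ / 2.30×10⁻⁴ = 4.84×10⁻¹⁰ F.
C = (1/C₁ + 1/C₂)⁻¹ = 1.95×10⁻¹⁰ F.

195 pF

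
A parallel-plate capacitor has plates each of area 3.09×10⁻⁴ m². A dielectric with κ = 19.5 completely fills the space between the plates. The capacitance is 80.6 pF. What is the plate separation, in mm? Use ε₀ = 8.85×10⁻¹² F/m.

0.662 mm

d = κε₀A/C = 19.5 × 8.85×10⁻¹² × 3.09×10⁻⁴ / 8.06×10⁻¹¹ = 6.62×10⁻⁴ m.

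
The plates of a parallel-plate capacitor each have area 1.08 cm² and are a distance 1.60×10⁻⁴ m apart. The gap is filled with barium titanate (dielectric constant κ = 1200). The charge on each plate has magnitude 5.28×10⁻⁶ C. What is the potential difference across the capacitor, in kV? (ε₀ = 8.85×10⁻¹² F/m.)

A = 1.08 cm² = 1.08×10⁻⁴ m².
C = κε₀A/d = 1200 × 8.85×10⁻¹² × 1.08×10⁻⁴ / 1.60×10⁻⁴ = 7.17×10⁻⁹ F.
V = Q/C = 5.28×10⁻⁶ / 7.17×10⁻⁹ = 7.37×10² V.

0.737 kV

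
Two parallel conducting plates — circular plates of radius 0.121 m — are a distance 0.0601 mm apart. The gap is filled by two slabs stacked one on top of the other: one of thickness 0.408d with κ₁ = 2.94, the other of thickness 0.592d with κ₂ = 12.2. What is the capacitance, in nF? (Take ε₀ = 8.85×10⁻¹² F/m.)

A = π(0.121 m)² = 4.60×10⁻² m².
Stacked slabs ⇒ two capacitors in series, each with the full plate area.
C₁ = κ₁ε₀A/d₁ = 2.94 × 8.85×10⁻¹² × 4.60×10⁻² / 2.45×10⁻⁵ = 4.88×10⁻⁸ F.
C₂ = κ₂ε₀A/d₂ = 12.2 × 8.85×10⁻¹² × 4.60×10⁻² / 3.56×10⁻⁵ = 1.40×10⁻⁷ F.
C = (1/C₁ + 1/C₂)⁻¹ = 3.62×10⁻⁸ F.

36.2 nF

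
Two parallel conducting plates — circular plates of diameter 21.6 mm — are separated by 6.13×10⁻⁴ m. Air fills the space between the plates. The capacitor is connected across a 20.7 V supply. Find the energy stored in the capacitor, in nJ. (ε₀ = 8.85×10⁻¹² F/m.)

1.13 nJ

A = π(21.6/2 mm)² = 3.66×10⁻⁴ m².
C = ε₀A/d = 8.85×10⁻¹² × 3.66×10⁻⁴ / 6.13×10⁻⁴ = 5.29×10⁻¹² F.
U = ½CV² = ½ × 5.29×10⁻¹² × (20.7)² = 1.13×10⁻⁹ J.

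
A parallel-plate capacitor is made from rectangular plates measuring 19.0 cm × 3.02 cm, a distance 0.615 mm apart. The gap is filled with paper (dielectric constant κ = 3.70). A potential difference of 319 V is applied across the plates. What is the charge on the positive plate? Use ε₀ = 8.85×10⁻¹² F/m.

A = 19.0 × 3.02 cm² = 5.74×10⁻³ m².
C = κε₀A/d = 3.70 × 8.85×10⁻¹² × 5.74×10⁻³ / 6.15×10⁻⁴ = 3.06×10⁻¹⁰ F.
Q = CV = 3.06×10⁻¹⁰ × 319 = 9.75×10⁻⁸ C.

Q ≈ 97.5 nC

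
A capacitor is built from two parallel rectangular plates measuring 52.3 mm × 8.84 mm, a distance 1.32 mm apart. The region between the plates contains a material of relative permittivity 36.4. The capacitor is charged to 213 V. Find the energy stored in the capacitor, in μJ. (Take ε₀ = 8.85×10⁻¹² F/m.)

2.56 μJ

A = 52.3 × 8.84 mm² = 4.62×10⁻⁴ m².
C = κε₀A/d = 36.4 × 8.85×10⁻¹² × 4.62×10⁻⁴ / 1.32×10⁻³ = 1.13×10⁻¹⁰ F.
U = ½CV² = ½ × 1.13×10⁻¹⁰ × (213)² = 2.56×10⁻⁶ J.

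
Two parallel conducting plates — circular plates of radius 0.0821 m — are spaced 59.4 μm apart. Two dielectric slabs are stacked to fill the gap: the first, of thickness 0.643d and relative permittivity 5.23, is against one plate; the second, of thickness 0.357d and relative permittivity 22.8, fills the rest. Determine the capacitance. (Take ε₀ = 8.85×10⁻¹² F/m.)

C ≈ 22.8 nF

A = π(0.0821 m)² = 2.12×10⁻² m².
Stacked slabs ⇒ two capacitors in series, each with the full plate area.
C₁ = κ₁ε₀A/d₁ = 5.23 × 8.85×10⁻¹² × 2.12×10⁻² / 3.82×10⁻⁵ = 2.57×10⁻⁸ F.
C₂ = κ₂ε₀A/d₂ = 22.8 × 8.85×10⁻¹² × 2.12×10⁻² / 2.12×10⁻⁵ = 2.01×10⁻⁷ F.
C = (1/C₁ + 1/C₂)⁻¹ = 2.28×10⁻⁸ F.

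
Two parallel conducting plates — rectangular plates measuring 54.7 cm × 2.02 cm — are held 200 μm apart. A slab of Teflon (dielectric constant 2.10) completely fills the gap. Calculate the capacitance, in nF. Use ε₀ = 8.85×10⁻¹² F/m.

A = 54.7 × 2.02 cm² = 1.10×10⁻² m².
C = κε₀A/d = 2.10 × 8.85×10⁻¹² × 1.10×10⁻² / 2.00×10⁻⁴ = 1.03×10⁻⁹ F.

C ≈ 1.03 nF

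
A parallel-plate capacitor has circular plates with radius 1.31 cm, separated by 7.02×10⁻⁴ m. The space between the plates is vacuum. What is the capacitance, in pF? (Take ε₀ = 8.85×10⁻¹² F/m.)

C ≈ 6.80 pF

A = π(1.31 cm)² = 5.39×10⁻⁴ m².
C = ε₀A/d = 8.85×10⁻¹² × 5.39×10⁻⁴ / 7.02×10⁻⁴ = 6.80×10⁻¹² F.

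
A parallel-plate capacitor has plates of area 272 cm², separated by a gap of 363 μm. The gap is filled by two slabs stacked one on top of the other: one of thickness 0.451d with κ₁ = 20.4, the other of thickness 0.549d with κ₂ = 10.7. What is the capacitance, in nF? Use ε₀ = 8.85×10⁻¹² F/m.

C ≈ 9.03 nF

A = 272 cm² = 2.72×10⁻² m².
Stacked slabs ⇒ two capacitors in series, each with the full plate area.
C₁ = κ₁ε₀A/d₁ = 20.4 × 8.85×10⁻¹² × 2.72×10⁻² / 1.64×10⁻⁴ = 3.00×10⁻⁸ F.
C₂ = κ₂ε₀A/d₂ = 10.7 × 8.85×10⁻¹² × 2.72×10⁻² / 1.99×10⁻⁴ = 1.29×10⁻⁸ F.
C = (1/C₁ + 1/C₂)⁻¹ = 9.03×10⁻⁹ F.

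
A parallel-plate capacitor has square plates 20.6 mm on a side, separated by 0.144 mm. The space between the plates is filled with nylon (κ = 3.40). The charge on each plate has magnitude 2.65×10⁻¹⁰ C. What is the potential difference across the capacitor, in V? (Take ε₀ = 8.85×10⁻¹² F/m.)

V ≈ 2.99 V

A = (20.6 mm)² = 4.24×10⁻⁴ m².
C = κε₀A/d = 3.40 × 8.85×10⁻¹² × 4.24×10⁻⁴ / 1.44×10⁻⁴ = 8.87×10⁻¹¹ F.
V = Q/C = 2.65×10⁻¹⁰ / 8.87×10⁻¹¹ = 2.99 V.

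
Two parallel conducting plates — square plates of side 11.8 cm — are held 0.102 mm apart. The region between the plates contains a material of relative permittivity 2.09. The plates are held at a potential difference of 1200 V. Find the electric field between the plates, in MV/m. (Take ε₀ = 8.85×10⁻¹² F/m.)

11.8 MV/m

E = V/d = 1200 / 1.02×10⁻⁴ = 1.18×10⁷ V/m.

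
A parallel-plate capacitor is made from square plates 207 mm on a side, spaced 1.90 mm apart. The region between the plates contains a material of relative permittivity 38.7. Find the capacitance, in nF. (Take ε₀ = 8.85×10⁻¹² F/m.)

C ≈ 7.72 nF

A = (207 mm)² = 4.28×10⁻² m².
C = κε₀A/d = 38.7 × 8.85×10⁻¹² × 4.28×10⁻² / 1.90×10⁻³ = 7.72×10⁻⁹ F.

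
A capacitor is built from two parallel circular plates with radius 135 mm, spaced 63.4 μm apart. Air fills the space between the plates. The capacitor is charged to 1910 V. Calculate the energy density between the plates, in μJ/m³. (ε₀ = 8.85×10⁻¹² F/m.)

u ≈ 4.02×10⁹ μJ/m³

E = V/d = 1910 / 6.34×10⁻⁵ = 3.01×10⁷ V/m.
u = ½ε₀E² = ½ × 8.85×10⁻¹² × (3.01×10⁷)² = 4.02×10³ J/m³.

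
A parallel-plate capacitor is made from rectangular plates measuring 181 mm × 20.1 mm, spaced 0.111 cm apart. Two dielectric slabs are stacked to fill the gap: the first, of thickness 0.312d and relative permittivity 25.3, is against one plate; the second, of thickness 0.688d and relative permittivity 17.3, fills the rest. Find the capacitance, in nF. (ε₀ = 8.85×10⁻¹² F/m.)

C ≈ 0.557 nF

A = 181 × 20.1 mm² = 3.64×10⁻³ m².
Stacked slabs ⇒ two capacitors in series, each with the full plate area.
C₁ = κ₁ε₀A/d₁ = 25.3 × 8.85×10⁻¹² × 3.64×10⁻³ / 3.46×10⁻⁴ = 2.35×10⁻⁹ F.
C₂ = κ₂ε₀A/d₂ = 17.3 × 8.85×10⁻¹² × 3.64×10⁻³ / 7.64×10⁻⁴ = 7.29×10⁻¹⁰ F.
C = (1/C₁ + 1/C₂)⁻¹ = 5.57×10⁻¹⁰ F.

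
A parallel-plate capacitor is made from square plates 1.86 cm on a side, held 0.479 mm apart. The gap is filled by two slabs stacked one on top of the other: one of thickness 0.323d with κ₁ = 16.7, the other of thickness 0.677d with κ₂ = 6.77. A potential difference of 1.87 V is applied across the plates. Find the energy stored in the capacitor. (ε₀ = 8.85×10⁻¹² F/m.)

U ≈ 93.6 pJ

A = (1.86 cm)² = 3.46×10⁻⁴ m².
Stacked slabs ⇒ two capacitors in series, each with the full plate area.
C₁ = κ₁ε₀A/d₁ = 16.7 × 8.85×10⁻¹² × 3.46×10⁻⁴ / 1.55×10⁻⁴ = 3.30×10⁻¹⁰ F.
C₂ = κ₂ε₀A/d₂ = 6.77 × 8.85×10⁻¹² × 3.46×10⁻⁴ / 3.24×10⁻⁴ = 6.39×10⁻¹¹ F.
C = (1/C₁ + 1/C₂)⁻¹ = 5.36×10⁻¹¹ F.
U = ½CV² = ½ × 5.36×10⁻¹¹ × (1.87)² = 9.36×10⁻¹¹ J.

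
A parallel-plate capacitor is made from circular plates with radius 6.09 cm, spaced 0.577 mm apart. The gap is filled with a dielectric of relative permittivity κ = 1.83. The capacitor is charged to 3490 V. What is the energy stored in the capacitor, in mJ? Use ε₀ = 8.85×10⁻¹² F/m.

A = π(6.09 cm)² = 1.17×10⁻² m².
C = κε₀A/d = 1.83 × 8.85×10⁻¹² × 1.17×10⁻² / 5.77×10⁻⁴ = 3.27×10⁻¹⁰ F.
U = ½CV² = ½ × 3.27×10⁻¹⁰ × (3490)² = 1.99×10⁻³ J.

1.99 mJ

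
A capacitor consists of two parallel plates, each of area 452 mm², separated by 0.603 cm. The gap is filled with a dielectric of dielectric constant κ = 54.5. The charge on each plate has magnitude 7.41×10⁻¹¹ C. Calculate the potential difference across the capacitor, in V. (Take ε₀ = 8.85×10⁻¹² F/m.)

A = 452 mm² = 4.52×10⁻⁴ m².
C = κε₀A/d = 54.5 × 8.85×10⁻¹² × 4.52×10⁻⁴ / 6.03×10⁻³ = 3.62×10⁻¹¹ F.
V = Q/C = 7.41×10⁻¹¹ / 3.62×10⁻¹¹ = 2.05 V.

2.05 V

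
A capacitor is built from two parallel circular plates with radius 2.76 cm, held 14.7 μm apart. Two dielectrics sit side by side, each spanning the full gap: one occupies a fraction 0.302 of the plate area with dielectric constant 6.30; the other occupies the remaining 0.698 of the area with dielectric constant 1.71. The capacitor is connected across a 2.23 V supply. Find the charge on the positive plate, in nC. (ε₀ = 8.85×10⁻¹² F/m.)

9.95 nC

A = π(2.76 cm)² = 2.39×10⁻³ m².
Side-by-side slabs ⇒ two capacitors in parallel, each spanning the full gap.
C₁ = κ₁ε₀A₁/d = 6.30 × 8.85×10⁻¹² × 7.23×10⁻⁴ / 1.47×10⁻⁵ = 2.74×10⁻⁹ F.
C₂ = κ₂ε₀A₂/d = 1.71 × 8.85×10⁻¹² × 1.67×10⁻³ / 1.47×10⁻⁵ = 1.72×10⁻⁹ F.
C = C₁ + C₂ = 4.46×10⁻⁹ F.
Q = CV = 4.46×10⁻⁹ × 2.23 = 9.95×10⁻⁹ C.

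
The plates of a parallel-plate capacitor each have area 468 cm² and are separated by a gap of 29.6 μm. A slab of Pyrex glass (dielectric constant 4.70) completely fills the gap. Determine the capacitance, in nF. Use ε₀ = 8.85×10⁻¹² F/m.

A = 468 cm² = 4.68×10⁻² m².
C = κε₀A/d = 4.70 × 8.85×10⁻¹² × 4.68×10⁻² / 2.96×10⁻⁵ = 6.58×10⁻⁸ F.

C ≈ 65.8 nF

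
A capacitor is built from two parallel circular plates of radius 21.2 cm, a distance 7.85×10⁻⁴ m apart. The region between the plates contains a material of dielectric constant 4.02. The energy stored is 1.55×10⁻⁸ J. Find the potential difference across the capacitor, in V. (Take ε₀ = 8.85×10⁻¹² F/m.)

V ≈ 2.20 V

A = π(21.2 cm)² = 0.141 m².
C = κε₀A/d = 4.02 × 8.85×10⁻¹² × 0.141 / 7.85×10⁻⁴ = 6.40×10⁻⁹ F.
V = √(2U/C) = √(2 × 1.55×10⁻⁸ / 6.40×10⁻⁹) = 2.20 V.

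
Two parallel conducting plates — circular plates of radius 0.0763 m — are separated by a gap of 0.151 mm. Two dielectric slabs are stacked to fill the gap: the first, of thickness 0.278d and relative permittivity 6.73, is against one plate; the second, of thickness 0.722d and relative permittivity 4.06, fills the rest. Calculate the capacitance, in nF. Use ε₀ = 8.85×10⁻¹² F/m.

C ≈ 4.89 nF

A = π(0.0763 m)² = 1.83×10⁻² m².
Stacked slabs ⇒ two capacitors in series, each with the full plate area.
C₁ = κ₁ε₀A/d₁ = 6.73 × 8.85×10⁻¹² × 1.83×10⁻² / 4.20×10⁻⁵ = 2.59×10⁻⁸ F.
C₂ = κ₂ε₀A/d₂ = 4.06 × 8.85×10⁻¹² × 1.83×10⁻² / 1.09×10⁻⁴ = 6.03×10⁻⁹ F.
C = (1/C₁ + 1/C₂)⁻¹ = 4.89×10⁻⁹ F.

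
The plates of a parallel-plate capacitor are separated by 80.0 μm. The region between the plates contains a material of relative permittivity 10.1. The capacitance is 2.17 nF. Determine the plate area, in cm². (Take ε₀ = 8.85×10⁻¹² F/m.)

A = Cd/(κε₀) = 2.17×10⁻⁹ × 8.00×10⁻⁵ / (10.1 × 8.85×10⁻¹²) = 1.94×10⁻³ m².

A ≈ 19.4 cm²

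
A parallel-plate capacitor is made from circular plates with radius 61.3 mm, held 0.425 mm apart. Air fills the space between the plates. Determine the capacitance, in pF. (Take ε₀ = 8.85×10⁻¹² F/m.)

C ≈ 246 pF

A = π(61.3 mm)² = 1.18×10⁻² m².
C = ε₀A/d = 8.85×10⁻¹² × 1.18×10⁻² / 4.25×10⁻⁴ = 2.46×10⁻¹⁰ F.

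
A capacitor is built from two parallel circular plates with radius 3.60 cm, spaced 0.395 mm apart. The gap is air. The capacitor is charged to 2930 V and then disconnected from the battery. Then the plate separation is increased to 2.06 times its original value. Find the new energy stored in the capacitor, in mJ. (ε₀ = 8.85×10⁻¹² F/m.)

A = π(3.60 cm)² = 4.07×10⁻³ m².
Initially C₁ = ε₀A/d = 8.85×10⁻¹² × 4.07×10⁻³ / 3.95×10⁻⁴ = 9.12×10⁻¹¹ F.
U₁ = 3.92×10⁻⁴ J.
Isolated ⇒ Q is held fixed. C₂ = 0.485 C₁ and U = Q²/(2C), so U₂/U₁ = C₁/C₂ = 2.06.
U₂ = 2.06 × 3.92×10⁻⁴ = 8.07×10⁻⁴ J.

U ≈ 0.807 mJ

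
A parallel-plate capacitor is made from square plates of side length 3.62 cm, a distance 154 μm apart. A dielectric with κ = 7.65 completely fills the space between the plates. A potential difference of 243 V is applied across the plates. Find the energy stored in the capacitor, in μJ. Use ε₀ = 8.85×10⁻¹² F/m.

U ≈ 17.0 μJ

A = (3.62 cm)² = 1.31×10⁻³ m².
C = κε₀A/d = 7.65 × 8.85×10⁻¹² × 1.31×10⁻³ / 1.54×10⁻⁴ = 5.76×10⁻¹⁰ F.
U = ½CV² = ½ × 5.76×10⁻¹⁰ × (243)² = 1.70×10⁻⁵ J.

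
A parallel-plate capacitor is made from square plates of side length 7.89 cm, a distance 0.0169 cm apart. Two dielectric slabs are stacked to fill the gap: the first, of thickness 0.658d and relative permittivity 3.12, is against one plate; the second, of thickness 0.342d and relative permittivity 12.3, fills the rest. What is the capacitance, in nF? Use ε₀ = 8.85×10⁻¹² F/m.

C ≈ 1.37 nF

A = (7.89 cm)² = 6.23×10⁻³ m².
Stacked slabs ⇒ two capacitors in series, each with the full plate area.
C₁ = κ₁ε₀A/d₁ = 3.12 × 8.85×10⁻¹² × 6.23×10⁻³ / 1.11×10⁻⁴ = 1.55×10⁻⁹ F.
C₂ = κ₂ε₀A/d₂ = 12.3 × 8.85×10⁻¹² × 6.23×10⁻³ / 5.78×10⁻⁵ = 1.17×10⁻⁸ F.
C = (1/C₁ + 1/C₂)⁻¹ = 1.37×10⁻⁹ F.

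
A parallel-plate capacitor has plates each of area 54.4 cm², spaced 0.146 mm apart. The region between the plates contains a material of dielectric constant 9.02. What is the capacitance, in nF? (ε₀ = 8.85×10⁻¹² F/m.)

2.97 nF

A = 54.4 cm² = 5.44×10⁻³ m².
C = κε₀A/d = 9.02 × 8.85×10⁻¹² × 5.44×10⁻³ / 1.46×10⁻⁴ = 2.97×10⁻⁹ F.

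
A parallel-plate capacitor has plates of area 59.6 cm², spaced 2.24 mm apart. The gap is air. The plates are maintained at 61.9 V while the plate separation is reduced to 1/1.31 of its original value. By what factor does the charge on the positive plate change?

Battery connected ⇒ V is held fixed.
C₂ = 1.31 C₁ and Q = CV, so Q₂/Q₁ = C₂/C₁ = 1.31.

Q₂/Q₁ ≈ 1.31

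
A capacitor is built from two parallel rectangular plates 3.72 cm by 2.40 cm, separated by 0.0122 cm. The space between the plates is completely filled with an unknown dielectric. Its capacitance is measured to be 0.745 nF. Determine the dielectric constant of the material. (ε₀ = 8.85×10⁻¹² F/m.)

11.5

A = 3.72 × 2.40 cm² = 8.93×10⁻⁴ m².
κ = Cd/(ε₀A) = 7.45×10⁻¹⁰ × 1.22×10⁻⁴ / (8.85×10⁻¹² × 8.93×10⁻⁴) = 11.5.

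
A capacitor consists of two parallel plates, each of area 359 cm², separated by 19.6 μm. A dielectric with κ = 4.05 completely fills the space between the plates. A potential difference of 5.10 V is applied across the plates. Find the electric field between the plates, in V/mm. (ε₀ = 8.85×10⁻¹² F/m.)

E ≈ 260 V/mm

E = V/d = 5.10 / 1.96×10⁻⁵ = 2.60×10⁵ V/m.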